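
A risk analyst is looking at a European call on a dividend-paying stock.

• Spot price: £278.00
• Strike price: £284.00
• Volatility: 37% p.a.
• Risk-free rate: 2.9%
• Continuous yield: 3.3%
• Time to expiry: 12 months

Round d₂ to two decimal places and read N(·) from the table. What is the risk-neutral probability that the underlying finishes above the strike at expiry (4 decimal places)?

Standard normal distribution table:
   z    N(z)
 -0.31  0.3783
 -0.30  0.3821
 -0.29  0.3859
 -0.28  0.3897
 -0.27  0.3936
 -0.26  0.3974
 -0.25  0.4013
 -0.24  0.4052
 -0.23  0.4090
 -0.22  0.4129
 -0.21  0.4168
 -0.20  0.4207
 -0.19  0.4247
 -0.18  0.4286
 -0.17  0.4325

σ√T = 0.37·√1 = 0.3700
d₁ = [ln(278/284) + (0.029 − 0.033 + 0.37²/2)·1] / 0.3700 = [-0.0214 + 0.0644] / 0.3700 = 0.1165 which rounds to 0.12
d₂ = d₁ − σ√T = 0.1165 − 0.3700 = -0.2535 which rounds to -0.25
Risk-neutral Pr[S_T > K] = N(d₂) = N(-0.25) = 0.4013

0.4013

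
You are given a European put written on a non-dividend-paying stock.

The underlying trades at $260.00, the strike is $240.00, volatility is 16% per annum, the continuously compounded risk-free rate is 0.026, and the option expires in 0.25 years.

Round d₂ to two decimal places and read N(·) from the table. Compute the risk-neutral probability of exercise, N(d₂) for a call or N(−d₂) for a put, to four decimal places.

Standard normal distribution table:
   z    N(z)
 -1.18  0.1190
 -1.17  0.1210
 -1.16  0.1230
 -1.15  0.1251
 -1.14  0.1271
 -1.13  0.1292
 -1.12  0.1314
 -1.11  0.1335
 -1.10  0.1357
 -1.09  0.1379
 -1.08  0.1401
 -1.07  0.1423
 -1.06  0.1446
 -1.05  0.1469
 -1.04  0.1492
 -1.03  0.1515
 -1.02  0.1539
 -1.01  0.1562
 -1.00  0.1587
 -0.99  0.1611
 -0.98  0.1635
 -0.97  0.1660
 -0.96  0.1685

σ√T = 0.16 × 0.5000 = 0.0800
d₁ = [ln(260/240) + (0.026 + ½·0.16²)·0.25] / (σ√T) = (0.0800 + 0.0097) / 0.0800 = 1.1218 ≈ 1.12
d₂ = 1.1218 − 0.0800 = 1.0418 ≈ 1.04
Risk-neutral Pr[S_T < K] = N(−d₂) = N(-1.04) = 0.1492

0.1492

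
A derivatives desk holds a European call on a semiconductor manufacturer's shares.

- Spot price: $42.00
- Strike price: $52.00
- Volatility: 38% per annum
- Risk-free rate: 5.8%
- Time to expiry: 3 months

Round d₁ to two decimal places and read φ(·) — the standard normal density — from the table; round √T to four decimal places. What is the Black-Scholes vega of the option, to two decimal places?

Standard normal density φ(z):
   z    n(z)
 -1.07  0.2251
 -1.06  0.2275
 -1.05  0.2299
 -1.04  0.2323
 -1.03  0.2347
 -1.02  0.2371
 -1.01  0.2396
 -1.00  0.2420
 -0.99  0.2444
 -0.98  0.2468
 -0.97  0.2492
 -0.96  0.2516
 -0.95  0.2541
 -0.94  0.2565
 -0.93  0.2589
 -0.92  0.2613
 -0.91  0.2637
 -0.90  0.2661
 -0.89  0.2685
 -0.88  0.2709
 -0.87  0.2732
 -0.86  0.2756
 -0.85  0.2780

T = 0.25;  σ√T = 0.1900
d₁ = [ln(42/52) + (0.058 + 0.38²/2)·0.25] / 0.1900 = [-0.2136 + 0.0326] / 0.1900 = -0.9528 ⇒ -0.95
√T = √0.25 = 0.5000
φ(d₁) = φ(-0.95) = 0.2541
vega = S·φ(d₁)·√T = 42·0.2541·0.5000 = 5.3361
(Vega is the same for a European call and put with the same parameters.)

5.34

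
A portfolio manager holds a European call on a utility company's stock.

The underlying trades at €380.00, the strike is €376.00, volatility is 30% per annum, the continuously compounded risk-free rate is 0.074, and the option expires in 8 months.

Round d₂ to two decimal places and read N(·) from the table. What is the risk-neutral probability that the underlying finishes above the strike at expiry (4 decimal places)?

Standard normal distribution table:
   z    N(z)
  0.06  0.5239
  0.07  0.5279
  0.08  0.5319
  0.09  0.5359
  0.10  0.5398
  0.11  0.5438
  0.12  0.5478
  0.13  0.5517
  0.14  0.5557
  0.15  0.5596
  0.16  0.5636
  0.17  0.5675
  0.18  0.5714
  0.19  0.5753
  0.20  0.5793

σ√T = 0.3 × 0.8165 = 0.2449
ln(S/K) + (r + σ²/2)T = ln(380/376) + (0.074 + 0.3²/2)·0.6667 = 0.0106 + 0.0793 = 0.0899
d₁ = 0.0899 / 0.2449 = 0.3671 which rounds to 0.37
d₂ = d₁ − σ√T = 0.3671 − 0.2449 = 0.1221 which rounds to 0.12
Risk-neutral Pr[S_T > K] = N(d₂) = N(0.12) = 0.5478

0.5478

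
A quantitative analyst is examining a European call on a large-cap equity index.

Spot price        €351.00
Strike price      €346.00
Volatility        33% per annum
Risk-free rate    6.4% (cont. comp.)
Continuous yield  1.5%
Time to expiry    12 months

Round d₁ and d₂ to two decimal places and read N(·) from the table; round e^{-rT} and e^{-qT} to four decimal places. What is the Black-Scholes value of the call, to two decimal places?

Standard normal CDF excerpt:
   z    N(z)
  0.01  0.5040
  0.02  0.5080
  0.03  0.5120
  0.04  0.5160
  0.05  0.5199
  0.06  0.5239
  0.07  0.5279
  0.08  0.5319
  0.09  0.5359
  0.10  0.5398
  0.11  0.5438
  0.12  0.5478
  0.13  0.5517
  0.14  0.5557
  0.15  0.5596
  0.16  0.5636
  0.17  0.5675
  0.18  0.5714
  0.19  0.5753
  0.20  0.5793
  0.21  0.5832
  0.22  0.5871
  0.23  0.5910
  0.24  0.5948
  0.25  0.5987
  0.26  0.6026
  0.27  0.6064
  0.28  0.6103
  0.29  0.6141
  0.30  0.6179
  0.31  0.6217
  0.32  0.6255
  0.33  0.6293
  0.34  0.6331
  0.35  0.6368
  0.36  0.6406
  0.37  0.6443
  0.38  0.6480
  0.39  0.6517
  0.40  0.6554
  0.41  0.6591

T = 1;  σ√T = 0.3300
d₁ = [ln(351/346) + (0.064 − 0.015 + 0.33²/2)·1] / 0.3300 = [0.0143 + 0.1035] / 0.3300 = 0.3570 ⇒ 0.36
d₂ = d₁ − σ√T = 0.3570 − 0.3300 = 0.0270 ⇒ 0.03
exp(−qT) = exp(−0.015·1) = 0.9851;  exp(−rT) = exp(−0.064·1) = 0.9380
N(d₁) = N(0.36) = 0.6406;  N(d₂) = N(0.03) = 0.5120
C = 351·0.9851·0.6406 − 346·0.9380·0.5120 = 221.5003 − 166.1686 = 55.3318

€55.33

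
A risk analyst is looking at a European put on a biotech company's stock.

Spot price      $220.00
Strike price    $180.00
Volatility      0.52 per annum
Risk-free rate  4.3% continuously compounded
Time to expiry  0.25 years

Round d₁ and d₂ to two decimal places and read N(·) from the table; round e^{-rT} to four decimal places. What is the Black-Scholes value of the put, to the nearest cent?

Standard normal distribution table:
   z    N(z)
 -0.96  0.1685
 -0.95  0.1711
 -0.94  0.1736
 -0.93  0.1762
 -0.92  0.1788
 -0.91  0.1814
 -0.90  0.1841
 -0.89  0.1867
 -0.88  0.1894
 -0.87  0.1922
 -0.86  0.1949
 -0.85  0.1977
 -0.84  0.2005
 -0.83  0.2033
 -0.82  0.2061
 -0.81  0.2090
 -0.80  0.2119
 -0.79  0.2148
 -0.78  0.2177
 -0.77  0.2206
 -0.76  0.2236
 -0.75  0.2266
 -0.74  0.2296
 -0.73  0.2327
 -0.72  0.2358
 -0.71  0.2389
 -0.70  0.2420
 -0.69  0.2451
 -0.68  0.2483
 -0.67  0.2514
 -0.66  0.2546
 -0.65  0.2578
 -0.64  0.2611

$6.02

T = 0.25;  σ√T = 0.2600
d₁ = [ln(220/180) + (0.043 + 0.52²/2)·0.25] / 0.2600 = [0.2007 + 0.0446] / 0.2600 = 0.9432 ⇒ 0.94
d₂ = d₁ − σ√T = 0.9432 − 0.2600 = 0.6832 ⇒ 0.68
exp(−rT) = exp(−0.043·0.25) = 0.9893
P = 180·0.9893·N(-0.68) − 220·N(-0.94) = 180·0.9893·0.2483 − 220·0.1736 = 44.2158 − 38.1920 = 6.0238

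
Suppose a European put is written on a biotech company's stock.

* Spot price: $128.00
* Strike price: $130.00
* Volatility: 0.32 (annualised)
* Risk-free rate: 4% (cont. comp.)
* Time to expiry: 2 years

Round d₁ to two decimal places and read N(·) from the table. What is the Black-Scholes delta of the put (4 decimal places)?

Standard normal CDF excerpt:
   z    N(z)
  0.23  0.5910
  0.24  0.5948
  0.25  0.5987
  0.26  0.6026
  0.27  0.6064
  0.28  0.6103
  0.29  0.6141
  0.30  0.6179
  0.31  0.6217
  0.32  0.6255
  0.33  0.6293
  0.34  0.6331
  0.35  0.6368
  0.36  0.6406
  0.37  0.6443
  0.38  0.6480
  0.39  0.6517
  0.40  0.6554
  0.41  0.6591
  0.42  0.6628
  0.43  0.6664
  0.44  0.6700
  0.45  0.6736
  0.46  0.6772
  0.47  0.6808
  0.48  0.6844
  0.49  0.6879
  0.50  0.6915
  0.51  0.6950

-0.3557

T = 2;  σ√T = 0.4525
d₁ = [ln(128/130) + (0.04 + 0.32²/2)·2] / 0.4525 = [-0.0155 + 0.1824] / 0.4525 = 0.3688 ≈ 0.37
N(d₁) = N(0.37) = 0.6443
Δ_put = N(d₁) − 1 = 0.6443 − 1 = -0.3557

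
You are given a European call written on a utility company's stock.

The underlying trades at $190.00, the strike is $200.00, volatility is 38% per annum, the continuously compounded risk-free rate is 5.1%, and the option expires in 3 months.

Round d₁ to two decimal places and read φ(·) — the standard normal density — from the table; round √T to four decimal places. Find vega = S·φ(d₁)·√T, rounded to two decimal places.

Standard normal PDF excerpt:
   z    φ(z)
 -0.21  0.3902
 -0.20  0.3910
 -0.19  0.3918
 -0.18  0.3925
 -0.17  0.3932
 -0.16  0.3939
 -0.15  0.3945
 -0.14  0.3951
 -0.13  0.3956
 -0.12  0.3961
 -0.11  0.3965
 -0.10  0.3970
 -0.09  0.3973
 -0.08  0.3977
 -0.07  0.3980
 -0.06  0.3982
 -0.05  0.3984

σ√T = 0.38 × 0.5000 = 0.1900
ln(S/K) + (r + σ²/2)T = ln(190/200) + (0.051 + 0.38²/2)·0.25 = -0.0513 + 0.0308 = -0.0205
d₁ = -0.0205 / 0.1900 = -0.1079 → -0.11
√T = √0.25 = 0.5000
φ(d₁) = φ(-0.11) = 0.3965
vega = S·φ(d₁)·√T = 190·0.3965·0.5000 = 37.6675
(Vega is the same for a European call and put with the same parameters.)

37.67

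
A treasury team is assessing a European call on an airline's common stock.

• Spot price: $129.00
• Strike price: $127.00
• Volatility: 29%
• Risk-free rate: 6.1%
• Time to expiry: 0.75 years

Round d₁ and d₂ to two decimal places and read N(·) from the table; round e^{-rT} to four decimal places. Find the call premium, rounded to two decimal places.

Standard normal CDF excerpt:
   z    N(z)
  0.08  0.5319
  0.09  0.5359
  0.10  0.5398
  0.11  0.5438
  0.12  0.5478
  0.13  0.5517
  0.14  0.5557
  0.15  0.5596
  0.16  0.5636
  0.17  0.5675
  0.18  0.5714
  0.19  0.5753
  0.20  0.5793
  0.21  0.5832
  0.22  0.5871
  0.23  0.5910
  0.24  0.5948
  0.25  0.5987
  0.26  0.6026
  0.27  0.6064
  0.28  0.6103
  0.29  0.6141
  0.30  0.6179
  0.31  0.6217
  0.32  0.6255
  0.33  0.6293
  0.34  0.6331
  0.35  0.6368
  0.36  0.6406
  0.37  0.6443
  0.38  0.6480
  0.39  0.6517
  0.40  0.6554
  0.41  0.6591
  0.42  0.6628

$16.65

σ√T = 0.29 × 0.8660 = 0.2511
ln(S/K) + (r + σ²/2)T = ln(129/127) + (0.061 + 0.29²/2)·0.75 = 0.0156 + 0.0773 = 0.0929
d₁ = 0.0929 / 0.2511 = 0.3700 ≈ 0.37
d₂ = d₁ − σ√T = 0.3700 − 0.2511 = 0.1188 ≈ 0.12
exp(−rT) = exp(−0.061·0.75) = 0.9553
C = 129·N(0.37) − 127·0.9553·N(0.12) = 129·0.6443 − 127·0.9553·0.5478 = 83.1147 − 66.4608 = 16.6539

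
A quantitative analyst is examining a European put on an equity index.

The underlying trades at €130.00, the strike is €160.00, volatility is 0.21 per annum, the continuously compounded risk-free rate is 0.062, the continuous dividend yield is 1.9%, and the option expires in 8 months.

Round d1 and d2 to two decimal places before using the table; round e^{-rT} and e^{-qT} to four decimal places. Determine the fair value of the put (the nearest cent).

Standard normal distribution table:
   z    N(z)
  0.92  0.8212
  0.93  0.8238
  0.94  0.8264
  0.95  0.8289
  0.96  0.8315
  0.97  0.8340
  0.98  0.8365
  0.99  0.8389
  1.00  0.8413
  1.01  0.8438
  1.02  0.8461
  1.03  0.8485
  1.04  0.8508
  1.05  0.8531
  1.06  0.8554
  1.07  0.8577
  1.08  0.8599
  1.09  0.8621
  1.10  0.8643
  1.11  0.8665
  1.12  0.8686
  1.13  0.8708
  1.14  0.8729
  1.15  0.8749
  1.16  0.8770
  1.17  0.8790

€26.95

T = 0.6667;  σ√T = 0.1715
d₁ = [ln(130/160) + (0.062 − 0.019 + 0.21²/2)·0.6667] / 0.1715 = [-0.2076 + 0.0434] / 0.1715 = -0.9581 ⇒ -0.96
d₂ = d₁ − σ√T = -0.9581 − 0.1715 = -1.1295 ⇒ -1.13
e^(−qT) = e^(−0.019·0.6667) = 0.9874;  e^(−rT) = e^(−0.062·0.6667) = 0.9595
N(−d₂) = N(1.13) = 0.8708;  N(−d₁) = N(0.96) = 0.8315
P = 160·0.9595·0.8708 − 130·0.9874·0.8315 = 133.6852 − 106.7330 = 26.9522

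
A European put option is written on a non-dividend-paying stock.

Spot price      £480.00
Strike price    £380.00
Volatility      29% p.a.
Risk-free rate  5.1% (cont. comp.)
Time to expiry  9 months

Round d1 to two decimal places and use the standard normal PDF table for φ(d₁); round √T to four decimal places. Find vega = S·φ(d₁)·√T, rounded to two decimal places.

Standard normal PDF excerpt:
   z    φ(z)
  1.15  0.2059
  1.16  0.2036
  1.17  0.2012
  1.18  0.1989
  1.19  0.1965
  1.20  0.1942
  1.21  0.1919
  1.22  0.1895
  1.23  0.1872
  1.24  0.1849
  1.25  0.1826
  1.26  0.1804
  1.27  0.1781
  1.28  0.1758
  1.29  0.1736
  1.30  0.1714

79.77

T = 0.75;  σ√T = 0.2511
d₁ = [ln(480/380) + (0.051 + 0.29²/2)·0.75] / 0.2511 = [0.2336 + 0.0698] / 0.2511 = 1.2081 ⇒ 1.21
√T = √0.75 = 0.8660
φ(d₁) = φ(1.21) = 0.1919
vega = S·φ(d₁)·√T = 480·0.1919·0.8660 = 79.7690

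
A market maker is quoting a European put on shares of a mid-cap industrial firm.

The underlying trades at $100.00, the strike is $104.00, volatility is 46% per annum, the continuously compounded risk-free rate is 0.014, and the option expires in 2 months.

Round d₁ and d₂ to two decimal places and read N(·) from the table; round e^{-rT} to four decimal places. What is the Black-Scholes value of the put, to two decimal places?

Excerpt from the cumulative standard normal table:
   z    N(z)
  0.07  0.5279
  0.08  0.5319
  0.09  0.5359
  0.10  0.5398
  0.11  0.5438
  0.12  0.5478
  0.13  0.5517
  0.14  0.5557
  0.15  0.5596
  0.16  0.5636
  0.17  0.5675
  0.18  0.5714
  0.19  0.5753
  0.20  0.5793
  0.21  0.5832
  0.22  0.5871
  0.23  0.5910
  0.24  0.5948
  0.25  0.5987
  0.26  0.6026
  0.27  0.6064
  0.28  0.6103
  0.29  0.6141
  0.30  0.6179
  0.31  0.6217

T = 0.1667;  σ√T = 0.1878
d₁ = [ln(100/104) + (0.014 + 0.46²/2)·0.1667] / 0.1878 = [-0.0392 + 0.0200] / 0.1878 = -0.1025 ⇒ -0.10
d₂ = d₁ − σ√T = -0.1025 − 0.1878 = -0.2903 ⇒ -0.29
exp(−rT) = exp(−0.014·0.1667) = 0.9977
N(−d₂) = N(0.29) = 0.6141;  N(−d₁) = N(0.10) = 0.5398
P = 104·0.9977·0.6141 − 100·0.5398 = 63.7195 − 53.9800 = 9.7395

$9.74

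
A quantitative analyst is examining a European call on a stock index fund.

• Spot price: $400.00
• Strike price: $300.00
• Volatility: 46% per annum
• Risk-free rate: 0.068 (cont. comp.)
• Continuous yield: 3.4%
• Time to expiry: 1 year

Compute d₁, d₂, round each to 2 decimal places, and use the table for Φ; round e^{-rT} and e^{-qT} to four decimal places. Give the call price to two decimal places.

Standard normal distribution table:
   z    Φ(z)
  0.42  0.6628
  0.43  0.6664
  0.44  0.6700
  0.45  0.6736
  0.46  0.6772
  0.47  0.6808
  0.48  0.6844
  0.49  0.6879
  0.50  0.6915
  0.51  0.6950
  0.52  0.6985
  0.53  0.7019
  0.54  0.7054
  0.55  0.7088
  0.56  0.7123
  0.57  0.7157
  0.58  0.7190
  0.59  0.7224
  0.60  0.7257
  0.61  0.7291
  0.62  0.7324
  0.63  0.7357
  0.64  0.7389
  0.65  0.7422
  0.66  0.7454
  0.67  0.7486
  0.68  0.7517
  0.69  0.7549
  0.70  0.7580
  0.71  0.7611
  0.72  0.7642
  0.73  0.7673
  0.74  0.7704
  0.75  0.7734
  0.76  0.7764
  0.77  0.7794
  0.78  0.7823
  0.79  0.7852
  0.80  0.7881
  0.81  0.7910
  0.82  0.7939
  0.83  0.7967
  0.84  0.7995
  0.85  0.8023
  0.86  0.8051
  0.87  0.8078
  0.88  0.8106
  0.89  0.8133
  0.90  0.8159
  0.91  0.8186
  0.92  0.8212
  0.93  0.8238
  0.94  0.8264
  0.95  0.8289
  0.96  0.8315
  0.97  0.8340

$127.69

T = 1;  σ√T = 0.4600
ln(S/K) + (r − q + σ²/2)T = ln(400/300) + (0.068 − 0.034 + 0.46²/2)·1 = 0.2877 + 0.1398 = 0.4275
d₁ = 0.4275 / 0.4600 = 0.9293 ⇒ 0.93
d₂ = d₁ − σ√T = 0.9293 − 0.4600 = 0.4693 ⇒ 0.47
e^(−qT) = e^(−0.034·1) = 0.9666;  e^(−rT) = e^(−0.068·1) = 0.9343
N(d₁) = N(0.93) = 0.8238;  N(d₂) = N(0.47) = 0.6808
C = 400·0.9666·0.8238 − 300·0.9343·0.6808 = 318.5140 − 190.8214 = 127.6926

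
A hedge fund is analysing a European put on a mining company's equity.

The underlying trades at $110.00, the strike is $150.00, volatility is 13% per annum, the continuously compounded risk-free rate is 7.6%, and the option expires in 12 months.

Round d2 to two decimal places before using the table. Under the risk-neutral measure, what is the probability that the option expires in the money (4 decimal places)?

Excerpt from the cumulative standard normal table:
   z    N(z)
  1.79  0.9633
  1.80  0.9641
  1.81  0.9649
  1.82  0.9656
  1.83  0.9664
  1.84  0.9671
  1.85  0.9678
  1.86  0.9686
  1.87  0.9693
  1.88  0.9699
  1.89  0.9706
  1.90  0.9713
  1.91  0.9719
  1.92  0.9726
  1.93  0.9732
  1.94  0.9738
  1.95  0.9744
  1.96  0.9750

0.9693

σ√T = 0.13 × 1.0000 = 0.1300
d₁ = [ln(110/150) + (0.076 + 0.13²/2)·1] / 0.1300 = [-0.3102 + 0.0844] / 0.1300 = -1.7362 ≈ -1.74
d₂ = d₁ − σ√T = -1.7362 − 0.1300 = -1.8662 ≈ -1.87
Pr(exercise) under Q = N(−d₂) = N(1.87) = 0.9693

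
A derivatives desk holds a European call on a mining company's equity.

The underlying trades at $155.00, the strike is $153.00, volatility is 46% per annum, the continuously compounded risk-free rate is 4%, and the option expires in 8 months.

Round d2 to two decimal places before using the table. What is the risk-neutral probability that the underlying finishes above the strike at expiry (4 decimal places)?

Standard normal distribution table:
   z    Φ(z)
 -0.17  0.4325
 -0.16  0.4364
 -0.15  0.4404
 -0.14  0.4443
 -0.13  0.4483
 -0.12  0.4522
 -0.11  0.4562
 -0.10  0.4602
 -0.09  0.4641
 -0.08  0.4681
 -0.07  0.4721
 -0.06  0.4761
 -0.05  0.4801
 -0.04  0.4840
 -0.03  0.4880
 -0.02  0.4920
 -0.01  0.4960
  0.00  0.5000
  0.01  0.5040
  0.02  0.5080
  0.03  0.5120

T = 0.6667;  σ√T = 0.3756
d₁ = [ln(155/153) + (0.04 + 0.46²/2)·0.6667] / 0.3756 = [0.0130 + 0.0972] / 0.3756 = 0.2934 ⇒ 0.29
d₂ = d₁ − σ√T = 0.2934 − 0.3756 = -0.0822 ⇒ -0.08
Risk-neutral Pr[S_T > K] = N(d₂) = N(-0.08) = 0.4681

0.4681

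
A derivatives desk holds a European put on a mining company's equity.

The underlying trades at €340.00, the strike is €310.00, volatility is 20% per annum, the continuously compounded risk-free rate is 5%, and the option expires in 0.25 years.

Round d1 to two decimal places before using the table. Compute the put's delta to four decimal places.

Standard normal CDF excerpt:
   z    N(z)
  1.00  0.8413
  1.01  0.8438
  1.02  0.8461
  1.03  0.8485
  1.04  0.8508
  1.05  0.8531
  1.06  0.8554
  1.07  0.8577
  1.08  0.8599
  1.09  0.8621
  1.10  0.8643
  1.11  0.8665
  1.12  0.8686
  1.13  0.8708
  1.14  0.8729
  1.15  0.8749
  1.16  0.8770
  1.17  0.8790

σ√T = 0.2·√0.25 = 0.1000
d₁ = [ln(340/310) + (0.05 + ½·0.2²)·0.25] / (σ√T) = (0.0924 + 0.0175) / 0.1000 = 1.0987 which rounds to 1.10
N(d₁) = N(1.10) = 0.8643
Δ_put = N(d₁) − 1 = 0.8643 − 1 = -0.1357

-0.1357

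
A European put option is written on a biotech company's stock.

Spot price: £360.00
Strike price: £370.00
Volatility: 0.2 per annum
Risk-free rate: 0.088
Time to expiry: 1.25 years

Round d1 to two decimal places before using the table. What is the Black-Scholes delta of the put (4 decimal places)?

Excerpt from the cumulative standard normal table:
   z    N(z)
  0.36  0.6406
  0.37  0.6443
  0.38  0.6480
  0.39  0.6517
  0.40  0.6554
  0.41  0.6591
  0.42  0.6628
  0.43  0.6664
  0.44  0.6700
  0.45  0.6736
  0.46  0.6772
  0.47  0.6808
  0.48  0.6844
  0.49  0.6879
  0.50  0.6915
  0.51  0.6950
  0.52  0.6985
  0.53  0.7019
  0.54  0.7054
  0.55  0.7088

σ√T = 0.2·√1.25 = 0.2236
d₁ = [ln(360/370) + (0.088 + ½·0.2²)·1.25] / (σ√T) = (-0.0274 + 0.1350) / 0.2236 = 0.4812 which rounds to 0.48
N(d₁) = N(0.48) = 0.6844
Δ_put = N(d₁) − 1 = 0.6844 − 1 = -0.3156

-0.3156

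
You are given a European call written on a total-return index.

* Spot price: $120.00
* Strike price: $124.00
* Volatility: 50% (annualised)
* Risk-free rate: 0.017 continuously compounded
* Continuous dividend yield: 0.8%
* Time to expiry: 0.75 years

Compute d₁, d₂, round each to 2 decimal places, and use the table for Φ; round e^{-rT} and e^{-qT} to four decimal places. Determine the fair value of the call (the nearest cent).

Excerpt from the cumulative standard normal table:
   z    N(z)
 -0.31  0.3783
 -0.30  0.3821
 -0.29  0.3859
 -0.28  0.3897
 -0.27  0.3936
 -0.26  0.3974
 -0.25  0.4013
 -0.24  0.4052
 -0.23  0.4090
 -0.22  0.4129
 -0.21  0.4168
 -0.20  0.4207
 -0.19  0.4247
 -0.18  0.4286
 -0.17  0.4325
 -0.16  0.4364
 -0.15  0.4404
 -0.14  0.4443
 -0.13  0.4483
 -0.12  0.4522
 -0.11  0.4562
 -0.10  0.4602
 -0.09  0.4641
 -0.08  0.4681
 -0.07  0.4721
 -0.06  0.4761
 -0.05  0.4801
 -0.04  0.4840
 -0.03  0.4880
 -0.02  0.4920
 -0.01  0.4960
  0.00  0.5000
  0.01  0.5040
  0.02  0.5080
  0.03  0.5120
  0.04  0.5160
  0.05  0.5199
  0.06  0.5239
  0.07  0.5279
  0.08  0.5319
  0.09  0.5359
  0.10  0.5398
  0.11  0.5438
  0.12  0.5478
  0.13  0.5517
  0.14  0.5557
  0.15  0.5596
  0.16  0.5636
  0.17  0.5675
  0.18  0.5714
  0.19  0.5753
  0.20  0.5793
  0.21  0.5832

T = 0.75;  σ√T = 0.4330
d₁ = [ln(120/124) + (0.017 − 0.008 + ½·0.5²)·0.75] / (σ√T) = (-0.0328 + 0.1005) / 0.4330 = 0.1564 which rounds to 0.16
d₂ = 0.1564 − 0.4330 = -0.2766 which rounds to -0.28
e^(−qT) = e^(−0.008·0.75) = 0.9940;  e^(−rT) = e^(−0.017·0.75) = 0.9873
N(d₁) = N(0.16) = 0.5636;  N(d₂) = N(-0.28) = 0.3897
C = 120·0.9940·0.5636 − 124·0.9873·0.3897 = 67.2262 − 47.7091 = 19.5171

$19.52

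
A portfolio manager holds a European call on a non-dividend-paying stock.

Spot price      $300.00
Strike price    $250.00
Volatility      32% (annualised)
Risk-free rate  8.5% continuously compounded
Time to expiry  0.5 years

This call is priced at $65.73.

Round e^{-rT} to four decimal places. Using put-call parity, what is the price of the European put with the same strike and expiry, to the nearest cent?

$5.33

e^(−rT) = e^(−0.085·0.5) = 0.9584
Put-call parity: C − P = S − K·e^(−rT) = 300 − 250·0.9584 = 300 − 239.6000 = 60.4000
P = C − (C − P) = 65.73 − (60.4000) = 5.3300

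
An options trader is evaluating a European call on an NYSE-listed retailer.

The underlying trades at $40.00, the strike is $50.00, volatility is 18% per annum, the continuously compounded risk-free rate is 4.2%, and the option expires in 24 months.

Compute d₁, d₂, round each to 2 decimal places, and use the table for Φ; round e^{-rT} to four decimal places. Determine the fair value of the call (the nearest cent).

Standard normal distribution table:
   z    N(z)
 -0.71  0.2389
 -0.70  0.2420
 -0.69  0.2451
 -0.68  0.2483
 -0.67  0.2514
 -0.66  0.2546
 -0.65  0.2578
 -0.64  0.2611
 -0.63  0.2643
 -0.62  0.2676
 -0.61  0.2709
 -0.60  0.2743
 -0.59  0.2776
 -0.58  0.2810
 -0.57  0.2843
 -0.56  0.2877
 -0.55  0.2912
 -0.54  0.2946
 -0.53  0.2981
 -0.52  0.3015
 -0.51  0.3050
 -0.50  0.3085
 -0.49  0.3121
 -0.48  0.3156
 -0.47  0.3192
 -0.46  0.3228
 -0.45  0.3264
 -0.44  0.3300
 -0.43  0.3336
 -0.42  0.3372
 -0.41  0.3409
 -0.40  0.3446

$1.93

σ√T = 0.18 × 1.4142 = 0.2546
d₁ = [ln(40/50) + (0.042 + 0.18²/2)·2] / 0.2546 = [-0.2231 + 0.1164] / 0.2546 = -0.4193 → -0.42
d₂ = d₁ − σ√T = -0.4193 − 0.2546 = -0.6739 → -0.67
exp(−rT) = exp(−0.042·2) = 0.9194
N(d₁) = N(-0.42) = 0.3372;  N(d₂) = N(-0.67) = 0.2514
C = 40·0.3372 − 50·0.9194·0.2514 = 13.4880 − 11.5569 = 1.9311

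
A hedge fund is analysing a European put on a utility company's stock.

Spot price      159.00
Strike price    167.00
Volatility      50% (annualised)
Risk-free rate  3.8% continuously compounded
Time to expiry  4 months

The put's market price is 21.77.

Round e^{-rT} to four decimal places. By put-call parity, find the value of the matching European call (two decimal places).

15.87

exp(−rT) = exp(−0.038·0.3333) = 0.9874
Put-call parity: C − P = S − K·e^(−rT) = 159 − 167·0.9874 = 159 − 164.8958 = -5.8958
C = P + (C − P) = 21.77 + (-5.8958) = 15.8742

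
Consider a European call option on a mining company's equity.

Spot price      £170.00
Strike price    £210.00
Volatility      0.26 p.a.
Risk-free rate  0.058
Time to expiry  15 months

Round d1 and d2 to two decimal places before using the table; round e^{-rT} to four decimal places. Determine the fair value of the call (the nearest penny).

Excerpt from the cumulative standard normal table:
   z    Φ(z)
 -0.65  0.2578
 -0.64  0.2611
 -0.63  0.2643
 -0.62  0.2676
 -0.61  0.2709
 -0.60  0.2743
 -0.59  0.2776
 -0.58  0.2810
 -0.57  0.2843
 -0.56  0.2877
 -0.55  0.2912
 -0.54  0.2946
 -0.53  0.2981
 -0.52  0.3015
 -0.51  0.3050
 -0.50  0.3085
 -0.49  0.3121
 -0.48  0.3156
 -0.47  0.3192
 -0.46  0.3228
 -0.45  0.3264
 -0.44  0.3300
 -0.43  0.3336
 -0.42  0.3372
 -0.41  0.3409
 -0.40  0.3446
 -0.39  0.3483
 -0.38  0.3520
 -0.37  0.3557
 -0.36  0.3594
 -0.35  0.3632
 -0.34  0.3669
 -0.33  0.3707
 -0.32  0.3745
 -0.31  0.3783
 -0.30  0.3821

£10.75

T = 1.25;  σ√T = 0.2907
d₁ = [ln(170/210) + (0.058 + 0.26²/2)·1.25] / 0.2907 = [-0.2113 + 0.1148] / 0.2907 = -0.3322 which rounds to -0.33
d₂ = d₁ − σ√T = -0.3322 − 0.2907 = -0.6229 which rounds to -0.62
e^(−rT) = e^(−0.058·1.25) = 0.9301
N(d₁) = N(-0.33) = 0.3707;  N(d₂) = N(-0.62) = 0.2676
C = 170·0.3707 − 210·0.9301·0.2676 = 63.0190 − 52.2679 = 10.7511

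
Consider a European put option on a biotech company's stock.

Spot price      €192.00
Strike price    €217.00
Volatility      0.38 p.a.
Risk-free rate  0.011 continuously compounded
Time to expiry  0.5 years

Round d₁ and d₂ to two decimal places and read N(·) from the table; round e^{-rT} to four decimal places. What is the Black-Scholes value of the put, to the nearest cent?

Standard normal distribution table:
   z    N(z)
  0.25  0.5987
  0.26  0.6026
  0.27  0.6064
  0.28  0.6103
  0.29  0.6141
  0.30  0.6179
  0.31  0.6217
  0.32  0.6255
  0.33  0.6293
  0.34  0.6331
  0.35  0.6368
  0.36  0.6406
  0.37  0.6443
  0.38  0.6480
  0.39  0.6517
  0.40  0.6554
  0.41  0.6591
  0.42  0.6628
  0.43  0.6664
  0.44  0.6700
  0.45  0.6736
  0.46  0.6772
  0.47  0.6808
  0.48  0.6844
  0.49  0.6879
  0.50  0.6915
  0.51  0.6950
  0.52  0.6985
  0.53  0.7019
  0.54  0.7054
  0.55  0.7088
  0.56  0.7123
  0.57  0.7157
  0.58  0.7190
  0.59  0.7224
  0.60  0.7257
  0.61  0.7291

€35.82

σ√T = 0.38 × 0.7071 = 0.2687
d₁ = [ln(192/217) + (0.011 + ½·0.38²)·0.5] / (σ√T) = (-0.1224 + 0.0416) / 0.2687 = -0.3007 which rounds to -0.30
d₂ = -0.3007 − 0.2687 = -0.5694 which rounds to -0.57
exp(−rT) = exp(−0.011·0.5) = 0.9945
P = 217·0.9945·N(0.57) − 192·N(0.30) = 217·0.9945·0.7157 − 192·0.6179 = 154.4527 − 118.6368 = 35.8159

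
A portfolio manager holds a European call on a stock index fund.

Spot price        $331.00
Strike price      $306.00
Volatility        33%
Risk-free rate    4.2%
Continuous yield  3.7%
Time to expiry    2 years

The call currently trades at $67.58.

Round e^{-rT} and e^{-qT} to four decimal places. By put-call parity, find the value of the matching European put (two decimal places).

$41.52

e^(−qT) = e^(−0.037·2) = 0.9287;  e^(−rT) = e^(−0.042·2) = 0.9194
Put-call parity: C − P = S·e^(−qT) − K·e^(−rT) = 331·0.9287 − 306·0.9194 = 307.3997 − 281.3364 = 26.0633
P = C − (C − P) = 67.58 − (26.0633) = 41.5167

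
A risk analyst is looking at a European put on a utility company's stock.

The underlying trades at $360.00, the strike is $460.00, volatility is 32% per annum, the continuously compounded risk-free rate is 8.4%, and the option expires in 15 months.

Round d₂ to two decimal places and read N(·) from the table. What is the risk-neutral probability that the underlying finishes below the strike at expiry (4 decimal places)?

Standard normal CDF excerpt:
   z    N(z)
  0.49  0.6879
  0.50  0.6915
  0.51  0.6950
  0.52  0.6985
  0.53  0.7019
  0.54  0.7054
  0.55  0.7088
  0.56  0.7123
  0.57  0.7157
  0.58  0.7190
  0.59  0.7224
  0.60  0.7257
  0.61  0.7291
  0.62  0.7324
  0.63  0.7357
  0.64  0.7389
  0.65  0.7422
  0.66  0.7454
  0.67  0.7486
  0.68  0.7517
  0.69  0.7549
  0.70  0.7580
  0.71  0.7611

0.7157

σ√T = 0.32 × 1.1180 = 0.3578
d₁ = [ln(360/460) + (0.084 + ½·0.32²)·1.25] / (σ√T) = (-0.2451 + 0.1690) / 0.3578 = -0.2128 which rounds to -0.21
d₂ = -0.2128 − 0.3578 = -0.5705 which rounds to -0.57
Risk-neutral Pr[S_T < K] = N(−d₂) = N(0.57) = 0.7157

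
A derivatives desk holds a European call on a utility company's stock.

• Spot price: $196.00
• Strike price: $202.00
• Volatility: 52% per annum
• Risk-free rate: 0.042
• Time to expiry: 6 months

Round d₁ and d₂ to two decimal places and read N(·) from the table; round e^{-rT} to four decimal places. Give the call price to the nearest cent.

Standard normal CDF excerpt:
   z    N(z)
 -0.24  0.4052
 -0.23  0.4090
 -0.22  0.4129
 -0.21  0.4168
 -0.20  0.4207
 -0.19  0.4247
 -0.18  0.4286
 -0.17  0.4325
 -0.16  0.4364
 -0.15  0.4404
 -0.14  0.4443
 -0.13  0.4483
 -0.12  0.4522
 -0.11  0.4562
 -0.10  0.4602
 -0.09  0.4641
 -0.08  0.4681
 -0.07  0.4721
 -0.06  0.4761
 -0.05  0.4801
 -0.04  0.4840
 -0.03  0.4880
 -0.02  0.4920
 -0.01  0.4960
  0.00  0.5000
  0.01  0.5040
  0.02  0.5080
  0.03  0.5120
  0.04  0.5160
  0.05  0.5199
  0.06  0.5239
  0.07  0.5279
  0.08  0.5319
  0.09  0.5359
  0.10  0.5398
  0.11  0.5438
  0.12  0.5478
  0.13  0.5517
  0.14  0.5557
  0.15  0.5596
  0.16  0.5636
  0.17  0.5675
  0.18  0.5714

$28.02

T = 0.5;  σ√T = 0.3677
ln(S/K) + (r + σ²/2)T = ln(196/202) + (0.042 + 0.52²/2)·0.5 = -0.0302 + 0.0886 = 0.0584
d₁ = 0.0584 / 0.3677 = 0.1590 which rounds to 0.16
d₂ = d₁ − σ√T = 0.1590 − 0.3677 = -0.2087 which rounds to -0.21
e^(−rT) = e^(−0.042·0.5) = 0.9792
C = 196·N(0.16) − 202·0.9792·N(-0.21) = 196·0.5636 − 202·0.9792·0.4168 = 110.4656 − 82.4424 = 28.0232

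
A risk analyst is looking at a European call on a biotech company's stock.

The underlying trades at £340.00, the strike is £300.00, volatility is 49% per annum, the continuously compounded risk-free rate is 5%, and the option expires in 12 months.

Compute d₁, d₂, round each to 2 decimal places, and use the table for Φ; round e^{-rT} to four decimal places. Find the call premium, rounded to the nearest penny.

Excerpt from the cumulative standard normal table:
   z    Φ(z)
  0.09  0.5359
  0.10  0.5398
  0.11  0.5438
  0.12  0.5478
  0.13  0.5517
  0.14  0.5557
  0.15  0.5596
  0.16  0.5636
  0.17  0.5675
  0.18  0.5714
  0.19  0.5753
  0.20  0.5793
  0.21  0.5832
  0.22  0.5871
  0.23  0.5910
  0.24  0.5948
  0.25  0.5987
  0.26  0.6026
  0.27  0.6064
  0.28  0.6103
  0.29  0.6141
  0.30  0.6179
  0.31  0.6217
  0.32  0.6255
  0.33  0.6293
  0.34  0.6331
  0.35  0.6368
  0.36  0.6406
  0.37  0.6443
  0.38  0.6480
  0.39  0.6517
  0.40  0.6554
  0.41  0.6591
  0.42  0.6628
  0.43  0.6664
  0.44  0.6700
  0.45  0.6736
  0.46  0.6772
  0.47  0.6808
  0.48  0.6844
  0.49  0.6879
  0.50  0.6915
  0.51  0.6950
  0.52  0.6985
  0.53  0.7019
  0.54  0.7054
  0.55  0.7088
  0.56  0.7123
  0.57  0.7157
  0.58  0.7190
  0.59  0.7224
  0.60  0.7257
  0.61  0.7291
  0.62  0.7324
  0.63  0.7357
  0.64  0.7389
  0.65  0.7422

£91.56

σ√T = 0.49·√1 = 0.4900
d₁ = [ln(340/300) + (0.05 + ½·0.49²)·1] / (σ√T) = (0.1252 + 0.1700) / 0.4900 = 0.6025 ≈ 0.60
d₂ = 0.6025 − 0.4900 = 0.1125 ≈ 0.11
exp(−rT) = exp(−0.05·1) = 0.9512
N(d₁) = N(0.60) = 0.7257;  N(d₂) = N(0.11) = 0.5438
C = 340·0.7257 − 300·0.9512·0.5438 = 246.7380 − 155.1788 = 91.5592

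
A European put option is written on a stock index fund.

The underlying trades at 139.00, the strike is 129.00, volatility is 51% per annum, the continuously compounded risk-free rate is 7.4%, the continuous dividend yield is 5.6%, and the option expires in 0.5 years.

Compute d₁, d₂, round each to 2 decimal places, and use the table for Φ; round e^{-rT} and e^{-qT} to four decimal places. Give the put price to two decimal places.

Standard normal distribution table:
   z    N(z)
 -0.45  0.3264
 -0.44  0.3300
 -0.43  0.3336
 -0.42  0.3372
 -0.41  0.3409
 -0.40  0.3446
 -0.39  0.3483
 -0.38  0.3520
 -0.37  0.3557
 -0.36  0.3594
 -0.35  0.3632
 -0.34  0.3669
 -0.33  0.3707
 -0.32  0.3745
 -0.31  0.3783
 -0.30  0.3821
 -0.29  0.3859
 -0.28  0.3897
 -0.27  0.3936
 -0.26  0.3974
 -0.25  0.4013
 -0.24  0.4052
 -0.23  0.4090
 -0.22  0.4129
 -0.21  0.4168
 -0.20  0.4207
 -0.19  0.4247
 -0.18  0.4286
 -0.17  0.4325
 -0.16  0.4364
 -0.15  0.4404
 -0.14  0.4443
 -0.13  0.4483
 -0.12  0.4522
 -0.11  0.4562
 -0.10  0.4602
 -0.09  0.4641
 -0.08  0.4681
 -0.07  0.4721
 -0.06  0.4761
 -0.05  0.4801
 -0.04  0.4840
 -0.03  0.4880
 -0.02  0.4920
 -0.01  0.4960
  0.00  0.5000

13.61

σ√T = 0.51·√0.5 = 0.3606
d₁ = [ln(139/129) + (0.074 − 0.056 + 0.51²/2)·0.5] / 0.3606 = [0.0747 + 0.0740] / 0.3606 = 0.4123 ≈ 0.41
d₂ = d₁ − σ√T = 0.4123 − 0.3606 = 0.0517 ≈ 0.05
e^(−qT) = e^(−0.056·0.5) = 0.9724;  e^(−rT) = e^(−0.074·0.5) = 0.9637
N(−d₂) = N(-0.05) = 0.4801;  N(−d₁) = N(-0.41) = 0.3409
P = 129·0.9637·0.4801 − 139·0.9724·0.3409 = 59.6847 − 46.0773 = 13.6075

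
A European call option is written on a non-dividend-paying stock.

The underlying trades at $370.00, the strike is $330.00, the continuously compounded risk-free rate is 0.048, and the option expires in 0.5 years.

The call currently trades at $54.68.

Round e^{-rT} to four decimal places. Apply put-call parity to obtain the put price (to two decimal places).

$6.86

e^(−rT) = e^(−0.048·0.5) = 0.9763
Put-call parity: C − P = S − K·e^(−rT) = 370 − 330·0.9763 = 370 − 322.1790 = 47.8210
P = C − (C − P) = 54.68 − (47.8210) = 6.8590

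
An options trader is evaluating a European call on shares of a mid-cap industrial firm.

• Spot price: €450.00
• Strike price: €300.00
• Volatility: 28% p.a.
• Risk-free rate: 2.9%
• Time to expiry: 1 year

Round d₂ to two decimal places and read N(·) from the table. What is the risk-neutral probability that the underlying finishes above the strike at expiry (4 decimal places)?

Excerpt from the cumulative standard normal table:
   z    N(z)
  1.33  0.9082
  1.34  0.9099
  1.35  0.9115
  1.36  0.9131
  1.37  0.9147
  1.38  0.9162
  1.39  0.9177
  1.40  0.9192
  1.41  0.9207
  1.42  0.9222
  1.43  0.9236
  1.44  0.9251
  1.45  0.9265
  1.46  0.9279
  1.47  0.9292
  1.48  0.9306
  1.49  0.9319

T = 1;  σ√T = 0.2800
d₁ = [ln(450/300) + (0.029 + 0.28²/2)·1] / 0.2800 = [0.4055 + 0.0682] / 0.2800 = 1.6917 → 1.69
d₂ = d₁ − σ√T = 1.6917 − 0.2800 = 1.4117 → 1.41
Pr(exercise) under Q = N(d₂) = 0.9207

0.9207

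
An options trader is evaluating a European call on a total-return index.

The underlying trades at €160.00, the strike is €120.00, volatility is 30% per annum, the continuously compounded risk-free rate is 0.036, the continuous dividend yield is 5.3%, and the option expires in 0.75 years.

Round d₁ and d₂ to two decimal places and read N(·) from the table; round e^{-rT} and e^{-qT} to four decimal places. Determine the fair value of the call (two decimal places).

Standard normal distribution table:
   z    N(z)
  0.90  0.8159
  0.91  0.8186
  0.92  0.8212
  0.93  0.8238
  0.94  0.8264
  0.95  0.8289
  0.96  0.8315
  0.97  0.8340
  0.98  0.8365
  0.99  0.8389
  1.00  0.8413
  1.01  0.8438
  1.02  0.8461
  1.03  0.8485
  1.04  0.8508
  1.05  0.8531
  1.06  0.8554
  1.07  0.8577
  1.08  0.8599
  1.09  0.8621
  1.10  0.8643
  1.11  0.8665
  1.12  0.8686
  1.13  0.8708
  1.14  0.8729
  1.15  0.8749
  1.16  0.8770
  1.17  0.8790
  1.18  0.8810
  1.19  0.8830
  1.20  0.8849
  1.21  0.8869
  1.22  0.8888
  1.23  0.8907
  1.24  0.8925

T = 0.75;  σ√T = 0.2598
d₁ = [ln(160/120) + (0.036 − 0.053 + 0.3²/2)·0.75] / 0.2598 = [0.2877 + 0.0210] / 0.2598 = 1.1881 ⇒ 1.19
d₂ = d₁ − σ√T = 1.1881 − 0.2598 = 0.9283 ⇒ 0.93
exp(−qT) = exp(−0.053·0.75) = 0.9610;  exp(−rT) = exp(−0.036·0.75) = 0.9734
N(d₁) = N(1.19) = 0.8830;  N(d₂) = N(0.93) = 0.8238
C = 160·0.9610·0.8830 − 120·0.9734·0.8238 = 135.7701 − 96.2264 = 39.5436

€39.54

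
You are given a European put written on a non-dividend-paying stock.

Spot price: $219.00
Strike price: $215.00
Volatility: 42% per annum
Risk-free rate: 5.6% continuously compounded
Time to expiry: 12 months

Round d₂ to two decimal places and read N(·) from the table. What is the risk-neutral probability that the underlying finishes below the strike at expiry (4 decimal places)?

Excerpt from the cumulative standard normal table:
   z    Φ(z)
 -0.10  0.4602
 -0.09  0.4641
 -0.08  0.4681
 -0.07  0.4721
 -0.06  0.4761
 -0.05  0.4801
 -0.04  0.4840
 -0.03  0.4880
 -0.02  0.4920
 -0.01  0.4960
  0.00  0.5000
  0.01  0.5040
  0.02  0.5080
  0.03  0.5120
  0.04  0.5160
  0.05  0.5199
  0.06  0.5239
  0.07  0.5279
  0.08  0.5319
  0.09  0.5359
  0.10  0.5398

0.5120

σ√T = 0.42·√1 = 0.4200
d₁ = [ln(219/215) + (0.056 + 0.42²/2)·1] / 0.4200 = [0.0184 + 0.1442] / 0.4200 = 0.3872 ≈ 0.39
d₂ = d₁ − σ√T = 0.3872 − 0.4200 = -0.0328 ≈ -0.03
Risk-neutral Pr[S_T < K] = N(−d₂) = N(0.03) = 0.5120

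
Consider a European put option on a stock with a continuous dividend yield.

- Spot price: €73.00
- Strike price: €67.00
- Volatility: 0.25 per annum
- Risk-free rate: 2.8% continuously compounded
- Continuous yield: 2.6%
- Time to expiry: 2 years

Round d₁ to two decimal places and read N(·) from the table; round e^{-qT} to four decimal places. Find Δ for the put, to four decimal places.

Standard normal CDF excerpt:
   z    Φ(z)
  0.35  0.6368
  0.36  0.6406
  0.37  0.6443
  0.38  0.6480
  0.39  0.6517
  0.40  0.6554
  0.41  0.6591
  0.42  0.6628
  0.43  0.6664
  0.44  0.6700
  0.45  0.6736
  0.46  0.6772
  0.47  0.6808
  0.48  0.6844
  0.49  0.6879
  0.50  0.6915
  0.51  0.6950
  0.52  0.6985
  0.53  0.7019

-0.3167

T = 2;  σ√T = 0.3536
d₁ = [ln(73/67) + (0.028 − 0.026 + 0.25²/2)·2] / 0.3536 = [0.0858 + 0.0665] / 0.3536 = 0.4307 ≈ 0.43
N(d₁) = N(0.43) = 0.6664
Δ_put = exp(−qT)·(N(d₁) − 1) = 0.9493·(0.6664 − 1) = -0.3167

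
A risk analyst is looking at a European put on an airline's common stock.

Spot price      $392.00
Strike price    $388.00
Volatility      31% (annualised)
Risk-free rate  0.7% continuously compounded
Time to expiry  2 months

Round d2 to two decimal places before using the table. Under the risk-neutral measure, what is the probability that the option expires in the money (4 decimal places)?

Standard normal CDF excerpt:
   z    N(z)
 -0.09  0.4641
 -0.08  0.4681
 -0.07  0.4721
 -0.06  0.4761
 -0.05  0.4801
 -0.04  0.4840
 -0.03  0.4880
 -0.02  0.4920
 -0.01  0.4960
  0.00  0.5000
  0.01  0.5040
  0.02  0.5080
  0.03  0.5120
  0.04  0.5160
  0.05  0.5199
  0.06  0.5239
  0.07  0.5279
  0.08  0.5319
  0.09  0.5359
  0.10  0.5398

0.4880

T = 0.1667;  σ√T = 0.1266
d₁ = [ln(392/388) + (0.007 + 0.31²/2)·0.1667] / 0.1266 = [0.0103 + 0.0092] / 0.1266 = 0.1535 ≈ 0.15
d₂ = d₁ − σ√T = 0.1535 − 0.1266 = 0.0270 ≈ 0.03
Pr(exercise) under Q = N(−d₂) = N(-0.03) = 0.4880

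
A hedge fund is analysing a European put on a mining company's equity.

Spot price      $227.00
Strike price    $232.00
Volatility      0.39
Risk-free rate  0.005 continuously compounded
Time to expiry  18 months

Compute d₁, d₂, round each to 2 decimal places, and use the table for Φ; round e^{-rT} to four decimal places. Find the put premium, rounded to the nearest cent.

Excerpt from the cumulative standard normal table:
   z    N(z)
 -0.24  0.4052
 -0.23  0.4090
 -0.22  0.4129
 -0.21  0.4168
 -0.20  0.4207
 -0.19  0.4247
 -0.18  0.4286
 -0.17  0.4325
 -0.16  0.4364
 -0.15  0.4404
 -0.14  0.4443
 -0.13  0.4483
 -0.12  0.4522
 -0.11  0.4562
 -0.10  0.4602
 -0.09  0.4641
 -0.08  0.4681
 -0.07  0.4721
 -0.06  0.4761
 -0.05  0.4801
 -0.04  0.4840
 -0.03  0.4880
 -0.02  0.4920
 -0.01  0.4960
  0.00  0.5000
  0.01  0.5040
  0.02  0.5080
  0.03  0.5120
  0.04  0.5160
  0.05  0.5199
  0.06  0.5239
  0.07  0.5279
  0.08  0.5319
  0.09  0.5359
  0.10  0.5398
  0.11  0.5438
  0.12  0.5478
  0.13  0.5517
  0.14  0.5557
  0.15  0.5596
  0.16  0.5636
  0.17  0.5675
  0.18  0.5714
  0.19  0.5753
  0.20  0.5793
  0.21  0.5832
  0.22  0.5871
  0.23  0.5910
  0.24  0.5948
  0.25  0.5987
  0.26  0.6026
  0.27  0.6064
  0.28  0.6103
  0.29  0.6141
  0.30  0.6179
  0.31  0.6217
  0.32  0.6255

T = 1.5;  σ√T = 0.4777
ln(S/K) + (r + σ²/2)T = ln(227/232) + (0.005 + 0.39²/2)·1.5 = -0.0218 + 0.1216 = 0.0998
d₁ = 0.0998 / 0.4777 = 0.2089 ≈ 0.21
d₂ = d₁ − σ√T = 0.2089 − 0.4777 = -0.2687 ≈ -0.27
exp(−rT) = exp(−0.005·1.5) = 0.9925
P = 232·0.9925·N(0.27) − 227·N(-0.21) = 232·0.9925·0.6064 − 227·0.4168 = 139.6297 − 94.6136 = 45.0161

$45.02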